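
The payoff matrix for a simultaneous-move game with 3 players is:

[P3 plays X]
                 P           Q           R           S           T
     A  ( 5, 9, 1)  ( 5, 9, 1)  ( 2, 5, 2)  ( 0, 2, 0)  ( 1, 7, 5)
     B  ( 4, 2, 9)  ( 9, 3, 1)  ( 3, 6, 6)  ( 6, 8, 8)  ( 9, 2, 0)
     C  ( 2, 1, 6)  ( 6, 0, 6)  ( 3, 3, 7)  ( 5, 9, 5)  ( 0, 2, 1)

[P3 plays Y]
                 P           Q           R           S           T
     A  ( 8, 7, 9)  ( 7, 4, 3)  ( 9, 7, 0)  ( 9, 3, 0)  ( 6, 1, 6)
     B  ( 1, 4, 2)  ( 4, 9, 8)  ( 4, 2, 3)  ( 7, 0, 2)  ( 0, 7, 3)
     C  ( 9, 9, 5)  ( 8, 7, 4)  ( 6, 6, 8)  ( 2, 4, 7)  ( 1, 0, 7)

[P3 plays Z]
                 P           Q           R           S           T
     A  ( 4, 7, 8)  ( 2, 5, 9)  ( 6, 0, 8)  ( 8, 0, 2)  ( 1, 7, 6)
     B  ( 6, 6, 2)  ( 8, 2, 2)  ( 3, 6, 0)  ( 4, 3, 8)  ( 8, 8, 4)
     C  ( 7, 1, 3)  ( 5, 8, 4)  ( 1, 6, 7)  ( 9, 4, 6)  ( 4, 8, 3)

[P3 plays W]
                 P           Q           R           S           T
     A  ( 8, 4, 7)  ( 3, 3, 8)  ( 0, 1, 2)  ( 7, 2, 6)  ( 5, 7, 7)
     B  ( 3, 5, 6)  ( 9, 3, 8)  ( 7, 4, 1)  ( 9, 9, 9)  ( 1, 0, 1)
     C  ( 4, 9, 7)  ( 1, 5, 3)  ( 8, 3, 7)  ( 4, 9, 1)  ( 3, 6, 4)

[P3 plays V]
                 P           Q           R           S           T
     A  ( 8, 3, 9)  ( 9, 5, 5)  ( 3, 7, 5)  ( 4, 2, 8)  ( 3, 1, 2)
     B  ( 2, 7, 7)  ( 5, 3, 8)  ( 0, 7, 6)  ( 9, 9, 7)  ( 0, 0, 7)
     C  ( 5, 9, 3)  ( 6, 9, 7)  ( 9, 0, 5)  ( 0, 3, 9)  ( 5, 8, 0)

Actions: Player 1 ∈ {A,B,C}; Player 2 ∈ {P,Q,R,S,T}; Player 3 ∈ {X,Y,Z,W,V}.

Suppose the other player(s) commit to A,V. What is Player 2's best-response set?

argmax u_2 = {R}

u_2(P vs A,V) = 3
u_2(Q vs A,V) = 5
u_2(R vs A,V) = 7
u_2(S vs A,V) = 2
u_2(T vs A,V) = 1
max payoff 7 at {R}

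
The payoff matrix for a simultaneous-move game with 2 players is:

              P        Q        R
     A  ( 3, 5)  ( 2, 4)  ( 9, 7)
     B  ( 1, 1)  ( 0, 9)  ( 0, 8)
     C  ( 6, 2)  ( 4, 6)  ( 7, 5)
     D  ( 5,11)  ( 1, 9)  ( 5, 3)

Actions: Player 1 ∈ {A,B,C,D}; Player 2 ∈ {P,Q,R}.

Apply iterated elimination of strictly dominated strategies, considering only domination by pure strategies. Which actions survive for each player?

P1 drop B (A beats it: P:3>1 Q:2>0 R:9>0)
P1 drop D (C beats it: P:6>5 Q:4>1 R:7>5)
P2 drop P (R beats it: A:7>5 C:5>2)
P1→{A,C} P2→{Q,R}

IESDS → P1:{A,C} P2:{Q,R}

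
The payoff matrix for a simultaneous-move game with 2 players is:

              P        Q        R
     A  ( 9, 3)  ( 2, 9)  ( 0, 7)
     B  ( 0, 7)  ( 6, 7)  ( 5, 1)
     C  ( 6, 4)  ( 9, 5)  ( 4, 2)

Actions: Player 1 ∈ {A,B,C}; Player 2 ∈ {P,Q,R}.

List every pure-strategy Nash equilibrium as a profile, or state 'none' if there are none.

(A,P): not NE [P2→Q gives 9>3]
(A,Q): not NE [P1→C gives 9>2]
(A,R): not NE [P1→B gives 5>0; P2→Q gives 9>7]
(B,P): not NE [P1→A gives 9>0]
(B,Q): not NE [P1→C gives 9>6]
(B,R): not NE [P2→Q gives 7>1]
(C,P): not NE [P1→A gives 9>6; P2→Q gives 5>4]
(C,Q): NE
(C,R): not NE [P1→B gives 5>4; P2→Q gives 5>2]

Nash profiles: (C,Q)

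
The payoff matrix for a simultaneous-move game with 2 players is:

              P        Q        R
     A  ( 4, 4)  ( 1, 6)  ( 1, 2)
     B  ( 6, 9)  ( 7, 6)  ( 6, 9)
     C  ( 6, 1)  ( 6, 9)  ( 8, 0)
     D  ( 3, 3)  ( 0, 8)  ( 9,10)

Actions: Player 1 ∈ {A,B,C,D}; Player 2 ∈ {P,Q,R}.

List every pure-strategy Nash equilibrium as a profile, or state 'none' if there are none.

NE set: (B,P), (D,R)

(A,P): not NE [P1→C gives 6>4; P2→Q gives 6>4]
(A,Q): not NE [P1→B gives 7>1]
(A,R): not NE [P1→D gives 9>1; P2→Q gives 6>2]
(B,P): NE
(B,Q): not NE [P2→R gives 9>6]
(B,R): not NE [P1→D gives 9>6]
(C,P): not NE [P2→Q gives 9>1]
(C,Q): not NE [P1→B gives 7>6]
(C,R): not NE [P1→D gives 9>8; P2→Q gives 9>0]
(D,P): not NE [P1→C gives 6>3; P2→R gives 10>3]
(D,Q): not NE [P1→B gives 7>0; P2→R gives 10>8]
(D,R): NE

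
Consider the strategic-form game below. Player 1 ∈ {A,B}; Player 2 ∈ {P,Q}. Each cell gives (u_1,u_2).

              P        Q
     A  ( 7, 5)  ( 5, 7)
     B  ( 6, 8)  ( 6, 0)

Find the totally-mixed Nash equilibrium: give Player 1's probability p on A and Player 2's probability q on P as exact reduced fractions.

p=4/5, q=1/2

P1 indiff ⇒ q·7+(1-q)·5 = q·6+(1-q)·6 ⇒ q(1) = (1-q)(1) ⇒ q = 1/2
P2 indiff ⇒ p·5+(1-p)·8 = p·7+(1-p)·0 ⇒ p(-2) = (1-p)(-8) ⇒ p = 4/5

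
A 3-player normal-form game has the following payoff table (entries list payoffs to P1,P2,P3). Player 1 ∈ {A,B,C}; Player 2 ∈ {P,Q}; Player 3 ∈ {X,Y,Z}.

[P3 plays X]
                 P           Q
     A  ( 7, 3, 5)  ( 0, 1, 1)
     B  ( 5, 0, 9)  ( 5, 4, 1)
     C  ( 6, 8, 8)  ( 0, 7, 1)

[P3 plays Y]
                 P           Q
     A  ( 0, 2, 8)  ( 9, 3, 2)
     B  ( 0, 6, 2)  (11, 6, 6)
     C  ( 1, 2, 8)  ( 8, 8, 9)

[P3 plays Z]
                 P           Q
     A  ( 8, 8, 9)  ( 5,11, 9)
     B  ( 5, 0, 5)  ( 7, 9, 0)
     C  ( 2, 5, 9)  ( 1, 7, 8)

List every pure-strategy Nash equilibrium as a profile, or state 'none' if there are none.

(A,P,X): not NE [P3→Z gives 9>5]
(A,P,Y): not NE [P1→C gives 1>0; P2→Q gives 3>2; P3→Z gives 9>8]
(A,P,Z): not NE [P2→Q gives 11>8]
(A,Q,X): not NE [P1→B gives 5>0; P2→P gives 3>1; P3→Z gives 9>1]
(A,Q,Y): not NE [P1→B gives 11>9; P3→Z gives 9>2]
(A,Q,Z): not NE [P1→B gives 7>5]
(B,P,X): not NE [P1→A gives 7>5; P2→Q gives 4>0]
(B,P,Y): not NE [P1→C gives 1>0; P3→X gives 9>2]
(B,P,Z): not NE [P1→A gives 8>5; P2→Q gives 9>0; P3→X gives 9>5]
(B,Q,X): not NE [P3→Y gives 6>1]
(B,Q,Y): NE
(B,Q,Z): not NE [P3→Y gives 6>0]
(C,P,X): not NE [P1→A gives 7>6; P3→Z gives 9>8]
(C,P,Y): not NE [P2→Q gives 8>2; P3→Z gives 9>8]
(C,P,Z): not NE [P1→A gives 8>2; P2→Q gives 7>5]
(C,Q,X): not NE [P1→B gives 5>0; P2→P gives 8>7; P3→Y gives 9>1]
(C,Q,Y): not NE [P1→B gives 11>8]
(C,Q,Z): not NE [P1→B gives 7>1; P3→Y gives 9>8]

Nash profiles: (B,Q,Y)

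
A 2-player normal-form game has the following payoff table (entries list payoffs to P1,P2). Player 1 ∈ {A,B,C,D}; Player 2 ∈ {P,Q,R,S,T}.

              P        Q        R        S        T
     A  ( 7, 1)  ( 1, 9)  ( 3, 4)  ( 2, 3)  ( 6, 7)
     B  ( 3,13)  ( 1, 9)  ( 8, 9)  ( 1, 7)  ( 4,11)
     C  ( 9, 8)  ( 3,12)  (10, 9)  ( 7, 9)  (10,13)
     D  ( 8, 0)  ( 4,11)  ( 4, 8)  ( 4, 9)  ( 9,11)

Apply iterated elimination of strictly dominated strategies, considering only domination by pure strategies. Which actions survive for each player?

Survivors P1:{C,D} P2:{Q,T}

P1 drop A (C beats it: P:9>7 Q:3>1 R:10>3 S:7>2 T:10>6)
P1 drop B (C beats it: P:9>3 Q:3>1 R:10>8 S:7>1 T:10>4)
P2 drop P (Q beats it: C:12>8 D:11>0)
P2 drop R (Q beats it: C:12>9 D:11>8)
P2 drop S (Q beats it: C:12>9 D:11>9)
P1→{C,D} P2→{Q,T}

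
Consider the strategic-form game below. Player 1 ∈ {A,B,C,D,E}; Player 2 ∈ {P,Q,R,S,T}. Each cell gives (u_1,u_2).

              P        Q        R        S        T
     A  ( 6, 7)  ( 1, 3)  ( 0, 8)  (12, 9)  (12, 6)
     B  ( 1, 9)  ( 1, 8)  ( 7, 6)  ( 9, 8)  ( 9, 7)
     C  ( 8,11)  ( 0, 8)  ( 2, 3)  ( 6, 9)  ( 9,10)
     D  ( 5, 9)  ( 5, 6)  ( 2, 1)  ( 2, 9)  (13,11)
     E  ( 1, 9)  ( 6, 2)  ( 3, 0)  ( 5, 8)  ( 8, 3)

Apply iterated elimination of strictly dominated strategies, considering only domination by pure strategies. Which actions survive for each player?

P2 drop Q (P beats it: A:7>3 B:9>8 C:11>8 D:9>6 E:9>2)
P2 drop R (S beats it: A:9>8 B:8>6 C:9>3 D:9>1 E:8>0)
P1 drop B (A beats it: P:6>1 S:12>9 T:12>9)
P1 drop E (A beats it: P:6>1 S:12>5 T:12>8)
P1→{A,C,D} P2→{P,S,T}

Survivors P1:{A,C,D} P2:{P,S,T}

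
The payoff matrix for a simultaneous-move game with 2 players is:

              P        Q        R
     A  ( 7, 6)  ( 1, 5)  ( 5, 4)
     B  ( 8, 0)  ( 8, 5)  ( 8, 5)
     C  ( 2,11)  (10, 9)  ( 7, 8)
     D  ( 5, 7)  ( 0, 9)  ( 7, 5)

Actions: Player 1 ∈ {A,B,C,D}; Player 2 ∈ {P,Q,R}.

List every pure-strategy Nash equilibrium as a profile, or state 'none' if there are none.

NE set: (B,R)

(A,P): not NE [P1→B gives 8>7]
(A,Q): not NE [P1→C gives 10>1; P2→P gives 6>5]
(A,R): not NE [P1→B gives 8>5; P2→P gives 6>4]
(B,P): not NE [P2→R gives 5>0]
(B,Q): not NE [P1→C gives 10>8]
(B,R): NE
(C,P): not NE [P1→B gives 8>2]
(C,Q): not NE [P2→P gives 11>9]
(C,R): not NE [P1→B gives 8>7; P2→P gives 11>8]
(D,P): not NE [P1→B gives 8>5; P2→Q gives 9>7]
(D,Q): not NE [P1→C gives 10>0]
(D,R): not NE [P1→B gives 8>7; P2→Q gives 9>5]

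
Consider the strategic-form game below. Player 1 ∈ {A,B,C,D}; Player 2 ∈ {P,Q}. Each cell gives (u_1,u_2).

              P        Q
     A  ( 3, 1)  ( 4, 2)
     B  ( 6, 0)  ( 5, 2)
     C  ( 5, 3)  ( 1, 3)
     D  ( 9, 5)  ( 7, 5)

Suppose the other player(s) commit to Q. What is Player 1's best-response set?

u_1(A vs Q) = 4
u_1(B vs Q) = 5
u_1(C vs Q) = 1
u_1(D vs Q) = 7
max payoff 7 at {D}

P1 best: {D}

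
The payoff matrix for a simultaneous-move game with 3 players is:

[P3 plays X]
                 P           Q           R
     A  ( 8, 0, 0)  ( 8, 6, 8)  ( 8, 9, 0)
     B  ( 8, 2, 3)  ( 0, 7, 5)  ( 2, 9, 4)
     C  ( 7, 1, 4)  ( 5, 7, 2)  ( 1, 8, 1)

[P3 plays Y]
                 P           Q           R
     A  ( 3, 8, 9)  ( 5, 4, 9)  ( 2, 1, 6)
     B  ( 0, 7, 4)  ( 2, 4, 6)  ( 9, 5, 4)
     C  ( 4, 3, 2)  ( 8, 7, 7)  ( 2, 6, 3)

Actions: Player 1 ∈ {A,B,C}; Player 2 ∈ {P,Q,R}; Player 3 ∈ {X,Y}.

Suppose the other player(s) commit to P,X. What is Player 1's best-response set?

P1 best: {A,B}

u_1(A vs P,X) = 8
u_1(B vs P,X) = 8
u_1(C vs P,X) = 7
max payoff 8 at {A,B}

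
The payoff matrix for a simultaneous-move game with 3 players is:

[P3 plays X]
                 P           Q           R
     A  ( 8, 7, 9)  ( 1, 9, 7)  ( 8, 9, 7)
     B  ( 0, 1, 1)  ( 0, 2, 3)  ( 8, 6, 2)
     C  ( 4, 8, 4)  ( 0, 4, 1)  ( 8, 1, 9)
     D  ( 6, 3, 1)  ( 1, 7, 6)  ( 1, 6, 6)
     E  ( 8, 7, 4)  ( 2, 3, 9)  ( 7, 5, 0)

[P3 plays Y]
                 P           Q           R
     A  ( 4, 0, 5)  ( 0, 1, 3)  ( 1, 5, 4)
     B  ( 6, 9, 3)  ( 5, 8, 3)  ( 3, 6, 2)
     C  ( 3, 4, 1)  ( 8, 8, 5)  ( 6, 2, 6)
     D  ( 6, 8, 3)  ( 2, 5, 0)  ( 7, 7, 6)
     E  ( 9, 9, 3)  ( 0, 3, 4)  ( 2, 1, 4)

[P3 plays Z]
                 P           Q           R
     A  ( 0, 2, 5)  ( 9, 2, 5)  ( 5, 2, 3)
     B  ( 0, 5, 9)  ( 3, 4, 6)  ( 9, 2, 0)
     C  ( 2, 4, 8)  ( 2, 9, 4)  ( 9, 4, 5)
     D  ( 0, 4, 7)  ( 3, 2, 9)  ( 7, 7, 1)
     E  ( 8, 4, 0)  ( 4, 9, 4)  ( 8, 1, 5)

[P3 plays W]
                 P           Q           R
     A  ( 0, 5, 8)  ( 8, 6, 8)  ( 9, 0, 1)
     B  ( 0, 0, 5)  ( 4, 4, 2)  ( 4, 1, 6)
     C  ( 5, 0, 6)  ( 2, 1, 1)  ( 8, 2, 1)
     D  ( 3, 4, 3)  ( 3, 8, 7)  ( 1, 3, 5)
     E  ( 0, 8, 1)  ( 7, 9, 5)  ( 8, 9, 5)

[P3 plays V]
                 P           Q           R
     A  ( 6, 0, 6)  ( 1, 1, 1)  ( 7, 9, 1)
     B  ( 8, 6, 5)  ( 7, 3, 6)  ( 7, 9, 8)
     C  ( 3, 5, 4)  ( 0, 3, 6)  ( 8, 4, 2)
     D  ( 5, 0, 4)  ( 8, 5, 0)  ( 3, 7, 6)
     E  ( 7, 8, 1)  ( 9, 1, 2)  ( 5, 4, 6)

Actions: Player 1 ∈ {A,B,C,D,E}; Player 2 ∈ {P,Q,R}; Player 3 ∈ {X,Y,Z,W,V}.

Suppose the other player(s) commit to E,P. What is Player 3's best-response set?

argmax u_3 = {X}

u_3(X vs E,P) = 4
u_3(Y vs E,P) = 3
u_3(Z vs E,P) = 0
u_3(W vs E,P) = 1
u_3(V vs E,P) = 1
max payoff 4 at {X}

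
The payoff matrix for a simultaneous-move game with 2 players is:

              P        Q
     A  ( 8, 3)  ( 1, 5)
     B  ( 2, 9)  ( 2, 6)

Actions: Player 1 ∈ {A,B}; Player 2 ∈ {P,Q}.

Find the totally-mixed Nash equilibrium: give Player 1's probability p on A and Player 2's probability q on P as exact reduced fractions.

P1 indiff ⇒ q·8+(1-q)·1 = q·2+(1-q)·2 ⇒ q(6) = (1-q)(1) ⇒ q = 1/7
P2 indiff ⇒ p·3+(1-p)·9 = p·5+(1-p)·6 ⇒ p(-2) = (1-p)(-3) ⇒ p = 3/5

p=3/5, q=1/7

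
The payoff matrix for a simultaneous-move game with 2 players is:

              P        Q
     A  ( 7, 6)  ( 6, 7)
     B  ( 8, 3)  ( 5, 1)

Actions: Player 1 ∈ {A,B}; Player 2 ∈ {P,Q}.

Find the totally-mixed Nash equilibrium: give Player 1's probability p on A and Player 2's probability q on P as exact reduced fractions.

P1 mixes 2/3 on A; P2 mixes 1/2 on P

P1 indiff ⇒ q·7+(1-q)·6 = q·8+(1-q)·5 ⇒ q(-1) = (1-q)(-1) ⇒ q = 1/2
P2 indiff ⇒ p·6+(1-p)·3 = p·7+(1-p)·1 ⇒ p(-1) = (1-p)(-2) ⇒ p = 2/3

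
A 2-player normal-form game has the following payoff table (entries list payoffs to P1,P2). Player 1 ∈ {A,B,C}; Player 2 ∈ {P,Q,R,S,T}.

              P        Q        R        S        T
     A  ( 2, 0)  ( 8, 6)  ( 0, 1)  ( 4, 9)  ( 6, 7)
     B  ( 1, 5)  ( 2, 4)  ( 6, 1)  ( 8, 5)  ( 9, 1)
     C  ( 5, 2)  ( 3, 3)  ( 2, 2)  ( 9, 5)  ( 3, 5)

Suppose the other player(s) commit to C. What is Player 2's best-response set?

BR_2 = {S,T}

u_2(P vs C) = 2
u_2(Q vs C) = 3
u_2(R vs C) = 2
u_2(S vs C) = 5
u_2(T vs C) = 5
max payoff 5 at {S,T}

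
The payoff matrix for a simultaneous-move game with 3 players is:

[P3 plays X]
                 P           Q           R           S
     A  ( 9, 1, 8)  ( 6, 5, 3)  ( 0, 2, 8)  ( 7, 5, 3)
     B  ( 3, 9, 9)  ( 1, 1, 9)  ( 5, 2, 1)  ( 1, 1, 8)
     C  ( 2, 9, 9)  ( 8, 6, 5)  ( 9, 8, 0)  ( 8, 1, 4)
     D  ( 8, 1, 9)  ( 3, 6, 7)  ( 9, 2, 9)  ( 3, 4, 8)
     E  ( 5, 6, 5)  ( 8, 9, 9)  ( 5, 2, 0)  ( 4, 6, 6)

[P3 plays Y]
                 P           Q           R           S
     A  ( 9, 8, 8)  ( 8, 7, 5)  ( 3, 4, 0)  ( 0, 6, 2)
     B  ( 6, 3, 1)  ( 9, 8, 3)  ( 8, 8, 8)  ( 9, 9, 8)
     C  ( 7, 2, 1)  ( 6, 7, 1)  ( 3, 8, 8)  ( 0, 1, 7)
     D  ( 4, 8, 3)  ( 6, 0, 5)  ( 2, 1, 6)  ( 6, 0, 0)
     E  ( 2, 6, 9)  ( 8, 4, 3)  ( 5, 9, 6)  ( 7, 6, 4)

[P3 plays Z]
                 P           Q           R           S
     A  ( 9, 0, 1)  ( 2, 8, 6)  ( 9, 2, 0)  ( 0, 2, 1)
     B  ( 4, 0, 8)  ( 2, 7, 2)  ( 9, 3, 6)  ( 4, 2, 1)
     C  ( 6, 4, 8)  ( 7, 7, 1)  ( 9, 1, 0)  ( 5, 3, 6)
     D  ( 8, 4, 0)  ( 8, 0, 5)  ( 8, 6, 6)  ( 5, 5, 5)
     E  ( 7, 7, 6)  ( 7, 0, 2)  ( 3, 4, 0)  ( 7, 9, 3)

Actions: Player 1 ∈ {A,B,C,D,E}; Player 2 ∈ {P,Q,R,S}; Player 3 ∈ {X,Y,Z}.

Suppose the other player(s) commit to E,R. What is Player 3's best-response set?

argmax u_3 = {Y}

u_3(X vs E,R) = 0
u_3(Y vs E,R) = 6
u_3(Z vs E,R) = 0
max payoff 6 at {Y}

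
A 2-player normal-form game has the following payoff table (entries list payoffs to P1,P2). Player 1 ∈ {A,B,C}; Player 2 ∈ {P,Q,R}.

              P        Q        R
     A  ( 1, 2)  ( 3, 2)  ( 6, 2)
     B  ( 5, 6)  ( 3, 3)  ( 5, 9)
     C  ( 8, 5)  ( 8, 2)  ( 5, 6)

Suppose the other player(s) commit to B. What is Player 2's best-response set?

u_2(P vs B) = 6
u_2(Q vs B) = 3
u_2(R vs B) = 9
max payoff 9 at {R}

BR_2 = {R}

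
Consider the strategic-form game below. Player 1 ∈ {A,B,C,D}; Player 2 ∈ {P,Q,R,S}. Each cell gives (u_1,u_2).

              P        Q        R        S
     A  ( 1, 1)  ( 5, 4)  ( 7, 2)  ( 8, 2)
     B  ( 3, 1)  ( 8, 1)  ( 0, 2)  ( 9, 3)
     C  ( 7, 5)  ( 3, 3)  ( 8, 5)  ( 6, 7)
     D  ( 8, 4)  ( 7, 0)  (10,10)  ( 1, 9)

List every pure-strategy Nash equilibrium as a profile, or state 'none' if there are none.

(A,P): not NE [P1→D gives 8>1; P2→Q gives 4>1]
(A,Q): not NE [P1→B gives 8>5]
(A,R): not NE [P1→D gives 10>7; P2→Q gives 4>2]
(A,S): not NE [P1→B gives 9>8; P2→Q gives 4>2]
(B,P): not NE [P1→D gives 8>3; P2→S gives 3>1]
(B,Q): not NE [P2→S gives 3>1]
(B,R): not NE [P1→D gives 10>0; P2→S gives 3>2]
(B,S): NE
(C,P): not NE [P1→D gives 8>7; P2→S gives 7>5]
(C,Q): not NE [P1→B gives 8>3; P2→S gives 7>3]
(C,R): not NE [P1→D gives 10>8; P2→S gives 7>5]
(C,S): not NE [P1→B gives 9>6]
(D,P): not NE [P2→R gives 10>4]
(D,Q): not NE [P1→B gives 8>7; P2→R gives 10>0]
(D,R): NE
(D,S): not NE [P1→B gives 9>1; P2→R gives 10>9]

NE set: (B,S), (D,R)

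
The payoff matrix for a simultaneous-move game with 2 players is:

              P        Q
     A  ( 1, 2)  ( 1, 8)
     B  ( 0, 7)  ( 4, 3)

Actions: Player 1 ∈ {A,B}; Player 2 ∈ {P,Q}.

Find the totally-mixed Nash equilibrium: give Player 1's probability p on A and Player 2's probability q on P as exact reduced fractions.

P1 indiff ⇒ q·1+(1-q)·1 = q·0+(1-q)·4 ⇒ q(1) = (1-q)(3) ⇒ q = 3/4
P2 indiff ⇒ p·2+(1-p)·7 = p·8+(1-p)·3 ⇒ p(-6) = (1-p)(-4) ⇒ p = 2/5

p=2/5, q=3/4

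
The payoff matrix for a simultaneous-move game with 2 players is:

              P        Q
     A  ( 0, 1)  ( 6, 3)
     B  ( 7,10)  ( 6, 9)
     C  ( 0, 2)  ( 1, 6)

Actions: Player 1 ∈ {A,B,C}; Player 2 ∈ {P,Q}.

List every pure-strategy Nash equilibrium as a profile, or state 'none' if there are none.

Nash profiles: (A,Q), (B,P)

(A,P): not NE [P1→B gives 7>0; P2→Q gives 3>1]
(A,Q): NE
(B,P): NE
(B,Q): not NE [P2→P gives 10>9]
(C,P): not NE [P1→B gives 7>0; P2→Q gives 6>2]
(C,Q): not NE [P1→B gives 6>1]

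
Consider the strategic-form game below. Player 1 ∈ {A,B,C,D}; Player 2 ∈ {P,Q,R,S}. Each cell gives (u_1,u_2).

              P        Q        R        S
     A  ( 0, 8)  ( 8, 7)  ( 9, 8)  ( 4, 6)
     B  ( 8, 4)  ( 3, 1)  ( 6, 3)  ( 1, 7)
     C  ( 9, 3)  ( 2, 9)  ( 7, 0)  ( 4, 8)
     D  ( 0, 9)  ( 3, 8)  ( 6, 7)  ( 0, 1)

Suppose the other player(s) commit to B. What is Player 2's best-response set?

u_2(P vs B) = 4
u_2(Q vs B) = 1
u_2(R vs B) = 3
u_2(S vs B) = 7
max payoff 7 at {S}

argmax u_2 = {S}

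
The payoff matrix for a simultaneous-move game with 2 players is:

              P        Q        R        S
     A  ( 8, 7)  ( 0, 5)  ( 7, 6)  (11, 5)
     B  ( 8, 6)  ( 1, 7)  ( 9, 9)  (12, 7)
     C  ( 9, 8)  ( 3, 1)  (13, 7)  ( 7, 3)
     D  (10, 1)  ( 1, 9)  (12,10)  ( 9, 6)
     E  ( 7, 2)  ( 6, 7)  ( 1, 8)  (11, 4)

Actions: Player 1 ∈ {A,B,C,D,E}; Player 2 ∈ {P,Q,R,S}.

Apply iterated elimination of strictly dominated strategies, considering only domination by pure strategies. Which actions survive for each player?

P2 drop Q (R beats it: A:6>5 B:9>7 C:7>1 D:10>9 E:8>7)
P1 drop E (B beats it: P:8>7 R:9>1 S:12>11)
P2 drop S (R beats it: A:6>5 B:9>7 C:7>3 D:10>6)
P1 drop A (C beats it: P:9>8 R:13>7)
P1 drop B (C beats it: P:9>8 R:13>9)
P1→{C,D} P2→{P,R}

Remaining: P1:{C,D} P2:{P,R}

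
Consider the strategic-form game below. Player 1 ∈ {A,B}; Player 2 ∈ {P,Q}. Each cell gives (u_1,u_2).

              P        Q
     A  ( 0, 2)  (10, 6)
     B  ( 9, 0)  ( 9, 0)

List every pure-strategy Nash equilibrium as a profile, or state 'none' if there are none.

PSNE = {(A,Q), (B,P)}

(A,P): not NE [P1→B gives 9>0; P2→Q gives 6>2]
(A,Q): NE
(B,P): NE
(B,Q): not NE [P1→A gives 10>9]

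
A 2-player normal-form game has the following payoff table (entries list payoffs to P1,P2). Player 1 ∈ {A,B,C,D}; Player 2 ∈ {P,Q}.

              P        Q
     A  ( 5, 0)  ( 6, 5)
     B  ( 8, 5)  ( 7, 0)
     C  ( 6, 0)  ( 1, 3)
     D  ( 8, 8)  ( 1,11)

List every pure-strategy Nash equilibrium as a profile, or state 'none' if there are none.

Nash profiles: (B,P)

(A,P): not NE [P1→D gives 8>5; P2→Q gives 5>0]
(A,Q): not NE [P1→B gives 7>6]
(B,P): NE
(B,Q): not NE [P2→P gives 5>0]
(C,P): not NE [P1→D gives 8>6; P2→Q gives 3>0]
(C,Q): not NE [P1→B gives 7>1]
(D,P): not NE [P2→Q gives 11>8]
(D,Q): not NE [P1→B gives 7>1]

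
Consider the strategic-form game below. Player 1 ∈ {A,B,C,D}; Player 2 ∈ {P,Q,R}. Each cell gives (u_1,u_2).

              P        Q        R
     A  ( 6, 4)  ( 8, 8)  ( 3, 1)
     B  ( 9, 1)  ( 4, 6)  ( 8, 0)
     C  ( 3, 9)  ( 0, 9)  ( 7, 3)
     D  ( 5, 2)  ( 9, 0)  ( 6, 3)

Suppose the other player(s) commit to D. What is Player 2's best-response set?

u_2(P vs D) = 2
u_2(Q vs D) = 0
u_2(R vs D) = 3
max payoff 3 at {R}

argmax u_2 = {R}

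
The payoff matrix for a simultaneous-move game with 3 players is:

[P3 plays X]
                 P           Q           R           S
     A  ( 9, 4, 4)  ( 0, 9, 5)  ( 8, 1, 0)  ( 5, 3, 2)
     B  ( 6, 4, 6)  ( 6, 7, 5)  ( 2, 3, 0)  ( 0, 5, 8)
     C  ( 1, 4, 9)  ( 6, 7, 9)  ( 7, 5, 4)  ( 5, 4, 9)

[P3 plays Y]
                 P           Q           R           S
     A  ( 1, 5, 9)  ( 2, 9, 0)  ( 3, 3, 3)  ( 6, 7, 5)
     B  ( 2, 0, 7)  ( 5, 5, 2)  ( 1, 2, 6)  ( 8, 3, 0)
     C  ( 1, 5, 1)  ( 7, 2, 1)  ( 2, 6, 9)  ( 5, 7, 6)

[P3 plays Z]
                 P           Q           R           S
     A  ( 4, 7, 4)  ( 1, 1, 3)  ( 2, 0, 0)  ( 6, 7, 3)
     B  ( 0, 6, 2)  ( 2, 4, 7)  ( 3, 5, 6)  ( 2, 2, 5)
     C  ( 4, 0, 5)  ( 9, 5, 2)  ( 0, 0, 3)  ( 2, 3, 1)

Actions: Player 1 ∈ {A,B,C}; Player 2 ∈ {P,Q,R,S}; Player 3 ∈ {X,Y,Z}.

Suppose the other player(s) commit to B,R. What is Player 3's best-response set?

u_3(X vs B,R) = 0
u_3(Y vs B,R) = 6
u_3(Z vs B,R) = 6
max payoff 6 at {Y,Z}

BR_3 = {Y,Z}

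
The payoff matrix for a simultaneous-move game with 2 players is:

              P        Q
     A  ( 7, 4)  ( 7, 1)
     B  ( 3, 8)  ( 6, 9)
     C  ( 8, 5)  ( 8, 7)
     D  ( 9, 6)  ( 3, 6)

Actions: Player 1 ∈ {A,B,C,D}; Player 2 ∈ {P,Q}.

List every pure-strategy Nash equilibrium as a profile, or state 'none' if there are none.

PSNE = {(C,Q), (D,P)}

(A,P): not NE [P1→D gives 9>7]
(A,Q): not NE [P1→C gives 8>7; P2→P gives 4>1]
(B,P): not NE [P1→D gives 9>3; P2→Q gives 9>8]
(B,Q): not NE [P1→C gives 8>6]
(C,P): not NE [P1→D gives 9>8; P2→Q gives 7>5]
(C,Q): NE
(D,P): NE
(D,Q): not NE [P1→C gives 8>3]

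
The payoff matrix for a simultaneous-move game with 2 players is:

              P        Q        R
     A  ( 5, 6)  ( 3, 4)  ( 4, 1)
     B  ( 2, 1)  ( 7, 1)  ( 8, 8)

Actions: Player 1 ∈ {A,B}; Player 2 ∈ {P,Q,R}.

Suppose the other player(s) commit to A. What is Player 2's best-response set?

u_2(P vs A) = 6
u_2(Q vs A) = 4
u_2(R vs A) = 1
max payoff 6 at {P}

P2 best: {P}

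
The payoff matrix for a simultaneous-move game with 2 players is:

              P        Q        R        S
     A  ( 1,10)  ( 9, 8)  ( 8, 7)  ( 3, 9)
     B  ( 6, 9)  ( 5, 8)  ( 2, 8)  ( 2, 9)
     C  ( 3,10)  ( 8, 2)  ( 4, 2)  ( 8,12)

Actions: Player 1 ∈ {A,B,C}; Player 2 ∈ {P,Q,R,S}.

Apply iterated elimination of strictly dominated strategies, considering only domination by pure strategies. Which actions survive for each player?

Remaining: P1:{B,C} P2:{P,S}

P2 drop Q (P beats it: A:10>8 B:9>8 C:10>2)
P2 drop R (P beats it: A:10>7 B:9>8 C:10>2)
P1 drop A (C beats it: P:3>1 S:8>3)
P1→{B,C} P2→{P,S}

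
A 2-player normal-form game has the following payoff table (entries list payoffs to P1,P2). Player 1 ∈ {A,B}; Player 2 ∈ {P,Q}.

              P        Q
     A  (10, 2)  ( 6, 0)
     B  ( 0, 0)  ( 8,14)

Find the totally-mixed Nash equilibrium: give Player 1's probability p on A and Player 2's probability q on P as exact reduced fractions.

(p,q) = (7/8, 1/6)

P1 indiff ⇒ q·10+(1-q)·6 = q·0+(1-q)·8 ⇒ q(10) = (1-q)(2) ⇒ q = 1/6
P2 indiff ⇒ p·2+(1-p)·0 = p·0+(1-p)·14 ⇒ p(2) = (1-p)(14) ⇒ p = 7/8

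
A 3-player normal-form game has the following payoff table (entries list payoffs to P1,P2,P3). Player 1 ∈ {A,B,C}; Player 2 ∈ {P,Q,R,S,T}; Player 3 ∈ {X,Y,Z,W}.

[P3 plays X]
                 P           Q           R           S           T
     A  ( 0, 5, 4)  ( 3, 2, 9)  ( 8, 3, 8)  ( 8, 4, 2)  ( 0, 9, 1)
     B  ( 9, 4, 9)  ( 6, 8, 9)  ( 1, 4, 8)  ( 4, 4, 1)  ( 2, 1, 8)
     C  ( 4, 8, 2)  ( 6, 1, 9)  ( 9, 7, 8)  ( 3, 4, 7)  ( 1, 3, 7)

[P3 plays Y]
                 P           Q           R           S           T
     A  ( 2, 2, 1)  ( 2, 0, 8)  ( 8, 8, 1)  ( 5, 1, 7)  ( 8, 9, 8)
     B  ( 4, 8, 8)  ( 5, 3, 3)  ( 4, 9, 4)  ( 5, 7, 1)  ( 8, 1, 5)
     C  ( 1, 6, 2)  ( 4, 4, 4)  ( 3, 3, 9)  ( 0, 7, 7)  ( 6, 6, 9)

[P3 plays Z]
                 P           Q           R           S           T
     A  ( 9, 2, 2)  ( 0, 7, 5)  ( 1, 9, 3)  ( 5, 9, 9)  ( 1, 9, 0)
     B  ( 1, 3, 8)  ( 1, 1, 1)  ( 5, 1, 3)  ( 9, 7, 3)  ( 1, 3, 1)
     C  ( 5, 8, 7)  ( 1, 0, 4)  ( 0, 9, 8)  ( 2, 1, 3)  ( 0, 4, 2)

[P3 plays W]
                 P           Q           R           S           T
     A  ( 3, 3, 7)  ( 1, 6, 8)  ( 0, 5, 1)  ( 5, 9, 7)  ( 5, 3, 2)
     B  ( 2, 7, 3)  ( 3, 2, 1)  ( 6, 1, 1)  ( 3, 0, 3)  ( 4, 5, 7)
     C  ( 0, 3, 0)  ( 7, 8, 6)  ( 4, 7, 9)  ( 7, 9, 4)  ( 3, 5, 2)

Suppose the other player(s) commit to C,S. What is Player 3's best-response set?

BR_3 = {X,Y}

u_3(X vs C,S) = 7
u_3(Y vs C,S) = 7
u_3(Z vs C,S) = 3
u_3(W vs C,S) = 4
max payoff 7 at {X,Y}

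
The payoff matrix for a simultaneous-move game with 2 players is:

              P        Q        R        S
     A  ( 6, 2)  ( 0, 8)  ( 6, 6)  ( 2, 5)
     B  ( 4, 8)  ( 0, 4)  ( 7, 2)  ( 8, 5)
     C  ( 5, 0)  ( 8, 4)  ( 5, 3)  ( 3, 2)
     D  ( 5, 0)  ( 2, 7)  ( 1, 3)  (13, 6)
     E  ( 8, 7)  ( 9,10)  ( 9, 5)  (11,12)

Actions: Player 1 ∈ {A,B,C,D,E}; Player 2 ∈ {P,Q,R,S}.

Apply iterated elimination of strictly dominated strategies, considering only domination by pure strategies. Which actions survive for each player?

P1 drop A (E beats it: P:8>6 Q:9>0 R:9>6 S:11>2)
P1 drop B (E beats it: P:8>4 Q:9>0 R:9>7 S:11>8)
P1 drop C (E beats it: P:8>5 Q:9>8 R:9>5 S:11>3)
P2 drop P (Q beats it: D:7>0 E:10>7)
P2 drop R (Q beats it: D:7>3 E:10>5)
P1→{D,E} P2→{Q,S}

Remaining: P1:{D,E} P2:{Q,S}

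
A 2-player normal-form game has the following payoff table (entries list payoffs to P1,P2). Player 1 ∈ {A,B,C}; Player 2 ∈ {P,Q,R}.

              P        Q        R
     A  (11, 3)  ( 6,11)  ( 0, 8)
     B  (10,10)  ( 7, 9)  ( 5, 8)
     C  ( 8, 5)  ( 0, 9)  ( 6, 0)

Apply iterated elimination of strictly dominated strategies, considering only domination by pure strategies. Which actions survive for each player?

P2 drop R (Q beats it: A:11>8 B:9>8 C:9>0)
P1 drop C (A beats it: P:11>8 Q:6>0)
P1→{A,B} P2→{P,Q}

Survivors P1:{A,B} P2:{P,Q}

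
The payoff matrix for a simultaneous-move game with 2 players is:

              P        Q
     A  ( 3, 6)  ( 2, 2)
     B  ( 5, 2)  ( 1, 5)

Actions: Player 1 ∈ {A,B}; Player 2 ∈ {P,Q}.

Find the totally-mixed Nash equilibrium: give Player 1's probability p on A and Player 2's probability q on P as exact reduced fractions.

P1 indiff ⇒ q·3+(1-q)·2 = q·5+(1-q)·1 ⇒ q(-2) = (1-q)(-1) ⇒ q = 1/3
P2 indiff ⇒ p·6+(1-p)·2 = p·2+(1-p)·5 ⇒ p(4) = (1-p)(3) ⇒ p = 3/7

p=3/7, q=1/3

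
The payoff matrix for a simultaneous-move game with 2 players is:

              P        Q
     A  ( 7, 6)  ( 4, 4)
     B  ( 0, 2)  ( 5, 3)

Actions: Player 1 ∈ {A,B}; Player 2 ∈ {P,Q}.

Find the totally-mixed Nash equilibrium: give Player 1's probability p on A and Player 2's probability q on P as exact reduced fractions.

P1 indiff ⇒ q·7+(1-q)·4 = q·0+(1-q)·5 ⇒ q(7) = (1-q)(1) ⇒ q = 1/8
P2 indiff ⇒ p·6+(1-p)·2 = p·4+(1-p)·3 ⇒ p(2) = (1-p)(1) ⇒ p = 1/3

P1 mixes 1/3 on A; P2 mixes 1/8 on P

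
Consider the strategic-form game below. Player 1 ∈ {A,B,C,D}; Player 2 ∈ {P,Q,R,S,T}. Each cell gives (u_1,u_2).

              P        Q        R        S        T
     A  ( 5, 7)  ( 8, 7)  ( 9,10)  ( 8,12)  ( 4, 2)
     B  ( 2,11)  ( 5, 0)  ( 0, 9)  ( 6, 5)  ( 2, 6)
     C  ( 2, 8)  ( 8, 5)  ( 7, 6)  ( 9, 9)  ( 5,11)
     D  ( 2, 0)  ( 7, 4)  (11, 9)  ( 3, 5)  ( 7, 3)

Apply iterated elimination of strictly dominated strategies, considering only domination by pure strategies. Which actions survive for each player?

P1 drop B (A beats it: P:5>2 Q:8>5 R:9>0 S:8>6 T:4>2)
P2 drop P (S beats it: A:12>7 C:9>8 D:5>0)
P2 drop Q (R beats it: A:10>7 C:6>5 D:9>4)
P1→{A,C,D} P2→{R,S,T}

IESDS → P1:{A,C,D} P2:{R,S,T}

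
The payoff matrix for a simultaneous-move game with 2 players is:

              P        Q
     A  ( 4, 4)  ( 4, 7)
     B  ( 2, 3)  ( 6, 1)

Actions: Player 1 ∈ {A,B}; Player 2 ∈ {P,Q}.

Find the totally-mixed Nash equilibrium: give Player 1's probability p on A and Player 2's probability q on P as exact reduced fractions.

P1 indiff ⇒ q·4+(1-q)·4 = q·2+(1-q)·6 ⇒ q(2) = (1-q)(2) ⇒ q = 1/2
P2 indiff ⇒ p·4+(1-p)·3 = p·7+(1-p)·1 ⇒ p(-3) = (1-p)(-2) ⇒ p = 2/5

P1 mixes 2/5 on A; P2 mixes 1/2 on P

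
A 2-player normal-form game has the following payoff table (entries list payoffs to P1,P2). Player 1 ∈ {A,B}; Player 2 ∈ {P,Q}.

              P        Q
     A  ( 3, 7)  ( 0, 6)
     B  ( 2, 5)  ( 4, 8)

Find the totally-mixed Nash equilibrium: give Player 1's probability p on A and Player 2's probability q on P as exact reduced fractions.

p=3/4, q=4/5

P1 indiff ⇒ q·3+(1-q)·0 = q·2+(1-q)·4 ⇒ q(1) = (1-q)(4) ⇒ q = 4/5
P2 indiff ⇒ p·7+(1-p)·5 = p·6+(1-p)·8 ⇒ p(1) = (1-p)(3) ⇒ p = 3/4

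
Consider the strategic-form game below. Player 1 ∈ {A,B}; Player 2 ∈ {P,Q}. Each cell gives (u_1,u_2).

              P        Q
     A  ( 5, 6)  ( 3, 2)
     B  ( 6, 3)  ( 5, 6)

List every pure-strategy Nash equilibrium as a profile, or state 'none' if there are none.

(A,P): not NE [P1→B gives 6>5]
(A,Q): not NE [P1→B gives 5>3; P2→P gives 6>2]
(B,P): not NE [P2→Q gives 6>3]
(B,Q): NE

PSNE = {(B,Q)}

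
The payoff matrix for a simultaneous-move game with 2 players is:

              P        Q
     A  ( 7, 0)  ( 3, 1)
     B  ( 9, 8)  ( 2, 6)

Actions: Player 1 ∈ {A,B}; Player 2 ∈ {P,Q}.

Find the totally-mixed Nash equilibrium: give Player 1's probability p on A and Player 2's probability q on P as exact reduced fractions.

P1 indiff ⇒ q·7+(1-q)·3 = q·9+(1-q)·2 ⇒ q(-2) = (1-q)(-1) ⇒ q = 1/3
P2 indiff ⇒ p·0+(1-p)·8 = p·1+(1-p)·6 ⇒ p(-1) = (1-p)(-2) ⇒ p = 2/3

p=2/3, q=1/3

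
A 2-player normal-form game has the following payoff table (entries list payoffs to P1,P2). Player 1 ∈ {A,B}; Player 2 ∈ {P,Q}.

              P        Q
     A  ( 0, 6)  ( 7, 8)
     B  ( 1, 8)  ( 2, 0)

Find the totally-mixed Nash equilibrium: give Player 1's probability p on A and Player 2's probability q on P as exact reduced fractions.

P1 mixes 4/5 on A; P2 mixes 5/6 on P

P1 indiff ⇒ q·0+(1-q)·7 = q·1+(1-q)·2 ⇒ q(-1) = (1-q)(-5) ⇒ q = 5/6
P2 indiff ⇒ p·6+(1-p)·8 = p·8+(1-p)·0 ⇒ p(-2) = (1-p)(-8) ⇒ p = 4/5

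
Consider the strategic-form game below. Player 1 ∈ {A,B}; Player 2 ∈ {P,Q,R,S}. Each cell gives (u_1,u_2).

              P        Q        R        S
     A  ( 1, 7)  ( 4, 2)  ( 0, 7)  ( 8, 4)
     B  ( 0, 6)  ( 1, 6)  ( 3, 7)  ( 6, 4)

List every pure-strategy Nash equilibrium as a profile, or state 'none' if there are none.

NE set: (A,P), (B,R)

(A,P): NE
(A,Q): not NE [P2→R gives 7>2]
(A,R): not NE [P1→B gives 3>0]
(A,S): not NE [P2→R gives 7>4]
(B,P): not NE [P1→A gives 1>0; P2→R gives 7>6]
(B,Q): not NE [P1→A gives 4>1; P2→R gives 7>6]
(B,R): NE
(B,S): not NE [P1→A gives 8>6; P2→R gives 7>4]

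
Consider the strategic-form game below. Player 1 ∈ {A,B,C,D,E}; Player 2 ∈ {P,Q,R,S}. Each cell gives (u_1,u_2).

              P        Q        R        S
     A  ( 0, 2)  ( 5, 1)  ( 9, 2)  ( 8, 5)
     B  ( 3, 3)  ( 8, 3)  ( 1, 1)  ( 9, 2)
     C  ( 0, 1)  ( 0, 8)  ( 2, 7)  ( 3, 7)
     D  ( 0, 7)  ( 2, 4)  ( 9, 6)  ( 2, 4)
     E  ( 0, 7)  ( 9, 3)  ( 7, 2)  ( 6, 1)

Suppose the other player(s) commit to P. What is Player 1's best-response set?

BR_1 = {B}

u_1(A vs P) = 0
u_1(B vs P) = 3
u_1(C vs P) = 0
u_1(D vs P) = 0
u_1(E vs P) = 0
max payoff 3 at {B}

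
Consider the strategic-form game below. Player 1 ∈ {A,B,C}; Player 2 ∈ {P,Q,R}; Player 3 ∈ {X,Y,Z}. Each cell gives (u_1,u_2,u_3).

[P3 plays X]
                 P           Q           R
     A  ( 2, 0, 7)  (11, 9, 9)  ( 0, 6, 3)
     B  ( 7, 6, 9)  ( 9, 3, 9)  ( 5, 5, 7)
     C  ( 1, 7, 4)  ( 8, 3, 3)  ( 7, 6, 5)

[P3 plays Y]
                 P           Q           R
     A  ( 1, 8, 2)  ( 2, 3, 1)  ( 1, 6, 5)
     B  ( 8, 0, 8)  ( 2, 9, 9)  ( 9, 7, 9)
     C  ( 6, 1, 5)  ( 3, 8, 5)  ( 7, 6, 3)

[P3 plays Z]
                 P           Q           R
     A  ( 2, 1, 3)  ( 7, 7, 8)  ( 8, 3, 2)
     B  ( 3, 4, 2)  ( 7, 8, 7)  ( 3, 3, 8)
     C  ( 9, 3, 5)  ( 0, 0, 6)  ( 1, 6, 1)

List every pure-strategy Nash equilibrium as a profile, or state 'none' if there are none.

NE set: (A,Q,X), (B,P,X)

(A,P,X): not NE [P1→B gives 7>2; P2→Q gives 9>0]
(A,P,Y): not NE [P1→B gives 8>1; P3→X gives 7>2]
(A,P,Z): not NE [P1→C gives 9>2; P2→Q gives 7>1; P3→X gives 7>3]
(A,Q,X): NE
(A,Q,Y): not NE [P1→C gives 3>2; P2→P gives 8>3; P3→X gives 9>1]
(A,Q,Z): not NE [P3→X gives 9>8]
(A,R,X): not NE [P1→C gives 7>0; P2→Q gives 9>6; P3→Y gives 5>3]
(A,R,Y): not NE [P1→B gives 9>1; P2→P gives 8>6]
(A,R,Z): not NE [P2→Q gives 7>3; P3→Y gives 5>2]
(B,P,X): NE
(B,P,Y): not NE [P2→Q gives 9>0; P3→X gives 9>8]
(B,P,Z): not NE [P1→C gives 9>3; P2→Q gives 8>4; P3→X gives 9>2]
(B,Q,X): not NE [P1→A gives 11>9; P2→P gives 6>3]
(B,Q,Y): not NE [P1→C gives 3>2]
(B,Q,Z): not NE [P3→Y gives 9>7]
(B,R,X): not NE [P1→C gives 7>5; P2→P gives 6>5; P3→Y gives 9>7]
(B,R,Y): not NE [P2→Q gives 9>7]
(B,R,Z): not NE [P1→A gives 8>3; P2→Q gives 8>3; P3→Y gives 9>8]
(C,P,X): not NE [P1→B gives 7>1; P3→Z gives 5>4]
(C,P,Y): not NE [P1→B gives 8>6; P2→Q gives 8>1]
(C,P,Z): not NE [P2→R gives 6>3]
(C,Q,X): not NE [P1→A gives 11>8; P2→P gives 7>3; P3→Z gives 6>3]
(C,Q,Y): not NE [P3→Z gives 6>5]
(C,Q,Z): not NE [P1→B gives 7>0; P2→R gives 6>0]
(C,R,X): not NE [P2→P gives 7>6]
(C,R,Y): not NE [P1→B gives 9>7; P2→Q gives 8>6; P3→X gives 5>3]
(C,R,Z): not NE [P1→A gives 8>1; P3→X gives 5>1]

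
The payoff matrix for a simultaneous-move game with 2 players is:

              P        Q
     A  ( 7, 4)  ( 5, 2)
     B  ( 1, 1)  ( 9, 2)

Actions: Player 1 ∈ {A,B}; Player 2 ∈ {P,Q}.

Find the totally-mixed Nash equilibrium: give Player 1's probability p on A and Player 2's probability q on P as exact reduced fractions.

(p,q) = (1/3, 2/5)

P1 indiff ⇒ q·7+(1-q)·5 = q·1+(1-q)·9 ⇒ q(6) = (1-q)(4) ⇒ q = 2/5
P2 indiff ⇒ p·4+(1-p)·1 = p·2+(1-p)·2 ⇒ p(2) = (1-p)(1) ⇒ p = 1/3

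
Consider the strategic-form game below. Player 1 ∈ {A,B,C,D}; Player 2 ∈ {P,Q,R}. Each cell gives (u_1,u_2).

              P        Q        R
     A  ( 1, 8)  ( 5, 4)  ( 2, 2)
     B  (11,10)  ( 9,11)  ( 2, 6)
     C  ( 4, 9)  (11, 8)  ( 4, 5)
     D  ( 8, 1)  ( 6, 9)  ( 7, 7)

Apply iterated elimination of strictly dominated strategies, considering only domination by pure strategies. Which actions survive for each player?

Remaining: P1:{B,C} P2:{P,Q}

P1 drop A (C beats it: P:4>1 Q:11>5 R:4>2)
P2 drop R (Q beats it: B:11>6 C:8>5 D:9>7)
P1 drop D (B beats it: P:11>8 Q:9>6)
P1→{B,C} P2→{P,Q}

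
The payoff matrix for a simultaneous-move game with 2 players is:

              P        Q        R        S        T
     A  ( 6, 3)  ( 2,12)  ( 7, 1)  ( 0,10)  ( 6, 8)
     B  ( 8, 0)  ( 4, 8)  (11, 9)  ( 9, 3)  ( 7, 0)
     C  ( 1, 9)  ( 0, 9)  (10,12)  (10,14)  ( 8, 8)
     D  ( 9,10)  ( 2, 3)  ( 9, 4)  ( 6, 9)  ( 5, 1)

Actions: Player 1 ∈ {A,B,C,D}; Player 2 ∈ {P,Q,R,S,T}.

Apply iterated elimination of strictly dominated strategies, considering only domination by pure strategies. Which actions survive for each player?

P1 drop A (B beats it: P:8>6 Q:4>2 R:11>7 S:9>0 T:7>6)
P2 drop Q (R beats it: B:9>8 C:12>9 D:4>3)
P2 drop T (R beats it: B:9>0 C:12>8 D:4>1)
P1→{B,C,D} P2→{P,R,S}

IESDS → P1:{B,C,D} P2:{P,R,S}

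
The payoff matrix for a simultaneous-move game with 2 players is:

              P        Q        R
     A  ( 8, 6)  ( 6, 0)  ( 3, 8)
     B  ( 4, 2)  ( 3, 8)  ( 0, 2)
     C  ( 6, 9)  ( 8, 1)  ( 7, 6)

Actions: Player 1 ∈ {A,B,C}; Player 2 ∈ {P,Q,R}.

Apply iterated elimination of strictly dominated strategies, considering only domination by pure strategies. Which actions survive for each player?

Survivors P1:{A,C} P2:{P,R}

P1 drop B (A beats it: P:8>4 Q:6>3 R:3>0)
P2 drop Q (P beats it: A:6>0 C:9>1)
P1→{A,C} P2→{P,R}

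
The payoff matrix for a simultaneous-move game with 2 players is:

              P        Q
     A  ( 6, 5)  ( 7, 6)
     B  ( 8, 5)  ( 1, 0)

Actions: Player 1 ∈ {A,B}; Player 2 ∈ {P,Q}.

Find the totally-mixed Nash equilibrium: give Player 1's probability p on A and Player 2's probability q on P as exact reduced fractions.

(p,q) = (5/6, 3/4)

P1 indiff ⇒ q·6+(1-q)·7 = q·8+(1-q)·1 ⇒ q(-2) = (1-q)(-6) ⇒ q = 3/4
P2 indiff ⇒ p·5+(1-p)·5 = p·6+(1-p)·0 ⇒ p(-1) = (1-p)(-5) ⇒ p = 5/6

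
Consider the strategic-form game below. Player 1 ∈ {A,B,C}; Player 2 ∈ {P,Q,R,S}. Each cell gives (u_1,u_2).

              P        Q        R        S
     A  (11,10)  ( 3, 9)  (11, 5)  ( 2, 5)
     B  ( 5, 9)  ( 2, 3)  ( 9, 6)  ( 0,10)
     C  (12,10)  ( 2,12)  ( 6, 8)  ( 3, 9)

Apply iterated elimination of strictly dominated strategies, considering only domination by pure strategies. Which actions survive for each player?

IESDS → P1:{A,C} P2:{P,Q}

P1 drop B (A beats it: P:11>5 Q:3>2 R:11>9 S:2>0)
P2 drop R (P beats it: A:10>5 C:10>8)
P2 drop S (P beats it: A:10>5 C:10>9)
P1→{A,C} P2→{P,Q}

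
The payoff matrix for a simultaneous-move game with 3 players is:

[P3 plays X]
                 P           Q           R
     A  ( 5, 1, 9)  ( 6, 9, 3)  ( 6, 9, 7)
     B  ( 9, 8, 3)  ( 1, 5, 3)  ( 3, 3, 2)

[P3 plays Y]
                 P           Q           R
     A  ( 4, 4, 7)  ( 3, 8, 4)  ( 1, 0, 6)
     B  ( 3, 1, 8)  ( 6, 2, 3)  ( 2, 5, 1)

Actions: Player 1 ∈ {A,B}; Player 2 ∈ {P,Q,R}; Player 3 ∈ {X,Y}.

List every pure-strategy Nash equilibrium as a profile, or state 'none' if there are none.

(A,P,X): not NE [P1→B gives 9>5; P2→R gives 9>1]
(A,P,Y): not NE [P2→Q gives 8>4; P3→X gives 9>7]
(A,Q,X): not NE [P3→Y gives 4>3]
(A,Q,Y): not NE [P1→B gives 6>3]
(A,R,X): NE
(A,R,Y): not NE [P1→B gives 2>1; P2→Q gives 8>0; P3→X gives 7>6]
(B,P,X): not NE [P3→Y gives 8>3]
(B,P,Y): not NE [P1→A gives 4>3; P2→R gives 5>1]
(B,Q,X): not NE [P1→A gives 6>1; P2→P gives 8>5]
(B,Q,Y): not NE [P2→R gives 5>2]
(B,R,X): not NE [P1→A gives 6>3; P2→P gives 8>3]
(B,R,Y): not NE [P3→X gives 2>1]

Nash profiles: (A,R,X)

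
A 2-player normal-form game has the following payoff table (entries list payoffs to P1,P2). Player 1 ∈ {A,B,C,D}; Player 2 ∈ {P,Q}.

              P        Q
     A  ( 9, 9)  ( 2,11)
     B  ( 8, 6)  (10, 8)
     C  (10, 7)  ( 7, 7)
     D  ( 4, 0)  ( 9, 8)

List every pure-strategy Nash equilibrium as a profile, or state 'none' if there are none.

Nash profiles: (B,Q), (C,P)

(A,P): not NE [P1→C gives 10>9; P2→Q gives 11>9]
(A,Q): not NE [P1→B gives 10>2]
(B,P): not NE [P1→C gives 10>8; P2→Q gives 8>6]
(B,Q): NE
(C,P): NE
(C,Q): not NE [P1→B gives 10>7]
(D,P): not NE [P1→C gives 10>4; P2→Q gives 8>0]
(D,Q): not NE [P1→B gives 10>9]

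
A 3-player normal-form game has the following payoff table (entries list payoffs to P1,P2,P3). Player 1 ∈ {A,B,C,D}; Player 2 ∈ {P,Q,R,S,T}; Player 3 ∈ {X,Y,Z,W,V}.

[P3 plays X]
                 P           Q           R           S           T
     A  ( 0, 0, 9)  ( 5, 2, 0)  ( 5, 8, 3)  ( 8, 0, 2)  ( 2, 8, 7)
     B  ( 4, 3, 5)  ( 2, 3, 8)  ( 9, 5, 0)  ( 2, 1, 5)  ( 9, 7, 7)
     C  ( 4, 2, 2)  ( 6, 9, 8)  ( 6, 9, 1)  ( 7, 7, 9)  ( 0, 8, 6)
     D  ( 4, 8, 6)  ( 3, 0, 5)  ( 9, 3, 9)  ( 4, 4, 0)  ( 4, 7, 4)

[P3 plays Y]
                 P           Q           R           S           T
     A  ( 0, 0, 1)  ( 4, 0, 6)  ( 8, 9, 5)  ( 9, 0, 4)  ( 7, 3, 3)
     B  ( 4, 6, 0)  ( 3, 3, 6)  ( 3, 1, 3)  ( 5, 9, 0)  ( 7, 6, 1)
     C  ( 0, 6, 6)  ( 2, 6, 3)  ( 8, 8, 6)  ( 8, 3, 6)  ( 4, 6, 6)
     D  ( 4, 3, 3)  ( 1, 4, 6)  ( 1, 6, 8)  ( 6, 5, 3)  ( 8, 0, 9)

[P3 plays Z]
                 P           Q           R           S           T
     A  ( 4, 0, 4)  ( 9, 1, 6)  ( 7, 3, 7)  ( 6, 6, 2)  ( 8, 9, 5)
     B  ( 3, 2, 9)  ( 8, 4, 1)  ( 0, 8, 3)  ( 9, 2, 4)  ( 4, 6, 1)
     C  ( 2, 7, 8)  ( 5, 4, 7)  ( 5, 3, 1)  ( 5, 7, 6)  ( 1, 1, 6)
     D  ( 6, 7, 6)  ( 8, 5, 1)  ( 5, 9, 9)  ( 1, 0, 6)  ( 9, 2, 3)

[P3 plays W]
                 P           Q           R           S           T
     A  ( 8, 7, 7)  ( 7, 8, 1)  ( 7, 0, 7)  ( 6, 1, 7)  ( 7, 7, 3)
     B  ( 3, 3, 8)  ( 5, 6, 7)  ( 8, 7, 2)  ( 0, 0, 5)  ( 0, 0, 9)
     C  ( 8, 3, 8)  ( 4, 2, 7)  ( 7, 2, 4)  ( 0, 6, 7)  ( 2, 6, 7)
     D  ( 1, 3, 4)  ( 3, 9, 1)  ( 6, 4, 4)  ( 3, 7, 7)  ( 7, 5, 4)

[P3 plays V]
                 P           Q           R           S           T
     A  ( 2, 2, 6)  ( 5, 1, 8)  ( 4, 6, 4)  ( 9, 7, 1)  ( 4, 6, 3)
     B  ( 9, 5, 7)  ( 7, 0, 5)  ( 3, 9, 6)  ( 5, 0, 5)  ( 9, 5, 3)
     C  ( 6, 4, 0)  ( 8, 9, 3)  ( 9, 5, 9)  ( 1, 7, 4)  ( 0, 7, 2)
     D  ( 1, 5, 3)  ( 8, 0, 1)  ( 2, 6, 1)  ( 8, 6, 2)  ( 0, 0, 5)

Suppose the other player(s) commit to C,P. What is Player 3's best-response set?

P3 best: {Z,W}

u_3(X vs C,P) = 2
u_3(Y vs C,P) = 6
u_3(Z vs C,P) = 8
u_3(W vs C,P) = 8
u_3(V vs C,P) = 0
max payoff 8 at {Z,W}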